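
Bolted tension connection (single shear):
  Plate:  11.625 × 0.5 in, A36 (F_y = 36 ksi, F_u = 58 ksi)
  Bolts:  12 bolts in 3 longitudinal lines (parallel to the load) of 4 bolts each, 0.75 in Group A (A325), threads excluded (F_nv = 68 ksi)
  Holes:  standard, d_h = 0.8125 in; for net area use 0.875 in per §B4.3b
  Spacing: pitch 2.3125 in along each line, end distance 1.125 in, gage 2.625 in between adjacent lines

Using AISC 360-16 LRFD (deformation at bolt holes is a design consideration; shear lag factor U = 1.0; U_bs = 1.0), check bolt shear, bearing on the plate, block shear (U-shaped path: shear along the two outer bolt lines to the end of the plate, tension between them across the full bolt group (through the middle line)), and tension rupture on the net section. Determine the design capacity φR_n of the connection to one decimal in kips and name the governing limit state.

195.8 kips (net-section rupture governs)

Bolt shear: A_b = π(0.75)²/4 = 0.44179 in². φR_n = 0.75 × 68 × 0.44179 × 12 × 1 = 270.4 kips.
Bearing (0.5 in plate, F_u = 58 ksi): end bolts L_c = 1.125 − 0.8125/2 = 0.71875, R_n = min(1.2×0.71875×0.5×58, 2.4×0.75×0.5×58) = 25.013 kips/bolt; interior L_c = 2.3125 − 0.8125 = 1.5, R_n = 52.2 kips/bolt. φR_n = 0.75 × (3×25.013 + 9×52.2) = 408.6 kips.
Block shear: shear path 2×[1.125+3×2.3125] = 2×8.0625 in, A_gv = 8.0625, A_nv = 2×(8.0625 − 3.5×0.875)×0.5 = 5 in²; tension across gage: (5.25 − 2×0.875)×0.5 = 1.75 in². R_n = min(0.6×58×5, 0.6×36×8.0625) + 1.0×58×1.75 = min(174, 174.15) + 101.5 = 275.5 kips. φR_n = 0.75 × 275.5 = 206.6 kips.
Tension rupture (net): A_n = (11.625 − 3×0.875)×0.5 = 4.5 in² (U = 1.0, A_e = A_n). φR_n = 0.75 × 58 × 4.5 = 195.8 kips.
Governing: min(270.4, 408.6, 206.6, 195.8) = 195.8 kips → net-section rupture.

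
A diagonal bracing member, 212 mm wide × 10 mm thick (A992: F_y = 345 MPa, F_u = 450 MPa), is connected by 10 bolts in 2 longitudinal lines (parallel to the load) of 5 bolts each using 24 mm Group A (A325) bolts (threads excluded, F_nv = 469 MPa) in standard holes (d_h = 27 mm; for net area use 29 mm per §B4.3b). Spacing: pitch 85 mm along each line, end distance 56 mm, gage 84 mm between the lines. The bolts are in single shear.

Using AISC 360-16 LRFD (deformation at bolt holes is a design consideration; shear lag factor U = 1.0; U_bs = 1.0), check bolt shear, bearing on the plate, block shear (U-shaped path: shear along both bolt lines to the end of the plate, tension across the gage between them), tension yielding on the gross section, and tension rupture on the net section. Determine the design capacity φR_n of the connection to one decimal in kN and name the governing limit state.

519.8 kN (net-section rupture governs)

Bolt shear: A_b = π(24)²/4 = 452.39 mm². φR_n = 0.75 × 469 × 452.39 × 10 × 1 = 1591.3 kN.
Bearing (10 mm plate, F_u = 450 MPa): end bolts L_c = 56 − 27/2 = 42.5, R_n = min(1.2×42.5×10×450, 2.4×24×10×450) = 229.5 kN/bolt; interior L_c = 85 − 27 = 58, R_n = 259.2 kN/bolt. φR_n = 0.75 × (2×229.5 + 8×259.2) = 1899.5 kN.
Block shear: shear path 2×[56+4×85] = 2×396 mm, A_gv = 7920, A_nv = 2×(396 − 4.5×29)×10 = 5310 mm²; tension across gage: (84 − 1×29)×10 = 550 mm². R_n = min(0.6×450×5310, 0.6×345×7920) + 1.0×450×550 = min(1433.7, 1639.4) + 247.5 = 1681.2 kN. φR_n = 0.75 × 1681.2 = 1260.9 kN.
Tension yield (gross): A_g = 212×10 = 2120 mm². φR_n = 0.90 × 345 × 2120 = 658.3 kN.
Tension rupture (net): A_n = (212 − 2×29)×10 = 1540 mm² (U = 1.0, A_e = A_n). φR_n = 0.75 × 450 × 1540 = 519.8 kN.
Governing: min(1591.3, 1899.5, 1260.9, 658.3, 519.8) = 519.8 kN → net-section rupture.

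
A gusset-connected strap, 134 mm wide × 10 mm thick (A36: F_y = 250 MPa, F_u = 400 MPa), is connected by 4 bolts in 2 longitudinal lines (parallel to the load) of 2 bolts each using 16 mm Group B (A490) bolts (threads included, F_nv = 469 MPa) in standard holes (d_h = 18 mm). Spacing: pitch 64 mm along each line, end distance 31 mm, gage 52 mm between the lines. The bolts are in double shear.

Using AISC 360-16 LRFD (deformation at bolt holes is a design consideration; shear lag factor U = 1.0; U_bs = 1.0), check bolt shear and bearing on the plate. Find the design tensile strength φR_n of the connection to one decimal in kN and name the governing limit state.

388.8 kN (bearing governs)

Bolt shear: A_b = π(16)²/4 = 201.06 mm². φR_n = 0.75 × 469 × 201.06 × 4 × 2 = 565.8 kN.
Bearing (10 mm plate, F_u = 400 MPa): end bolts L_c = 31 − 18/2 = 22, R_n = min(1.2×22×10×400, 2.4×16×10×400) = 105.6 kN/bolt; interior L_c = 64 − 18 = 46, R_n = 153.6 kN/bolt. φR_n = 0.75 × (2×105.6 + 2×153.6) = 388.8 kN.
Governing: min(565.8, 388.8) = 388.8 kN → bearing.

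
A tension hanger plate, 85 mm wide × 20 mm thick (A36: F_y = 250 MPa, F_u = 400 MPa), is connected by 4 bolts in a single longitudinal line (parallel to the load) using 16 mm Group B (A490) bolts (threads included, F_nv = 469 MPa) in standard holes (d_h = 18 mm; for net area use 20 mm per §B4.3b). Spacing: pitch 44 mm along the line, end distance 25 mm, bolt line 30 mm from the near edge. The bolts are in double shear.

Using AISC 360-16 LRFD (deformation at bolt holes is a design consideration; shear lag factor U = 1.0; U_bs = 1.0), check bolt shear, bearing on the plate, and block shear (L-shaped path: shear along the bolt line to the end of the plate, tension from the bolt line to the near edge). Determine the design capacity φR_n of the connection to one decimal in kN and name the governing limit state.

Bolt shear: A_b = π(16)²/4 = 201.06 mm². φR_n = 0.75 × 469 × 201.06 × 4 × 2 = 565.8 kN.
Bearing (20 mm plate, F_u = 400 MPa): end bolts L_c = 25 − 18/2 = 16, R_n = min(1.2×16×20×400, 2.4×16×20×400) = 153.6 kN/bolt; interior L_c = 44 − 18 = 26, R_n = 249.6 kN/bolt. φR_n = 0.75 × (1×153.6 + 3×249.6) = 676.8 kN.
Block shear: shear path 1×[25+3×44] = 1×157 mm, A_gv = 3140, A_nv = 1×(157 − 3.5×20)×20 = 1740 mm²; tension to near edge: (30 − 0.5×20)×20 = 400 mm². R_n = min(0.6×400×1740, 0.6×250×3140) + 1.0×400×400 = min(417.6, 471) + 160 = 577.6 kN. φR_n = 0.75 × 577.6 = 433.2 kN.
Governing: min(565.8, 676.8, 433.2) = 433.2 kN → block shear.

433.2 kN (block shear governs)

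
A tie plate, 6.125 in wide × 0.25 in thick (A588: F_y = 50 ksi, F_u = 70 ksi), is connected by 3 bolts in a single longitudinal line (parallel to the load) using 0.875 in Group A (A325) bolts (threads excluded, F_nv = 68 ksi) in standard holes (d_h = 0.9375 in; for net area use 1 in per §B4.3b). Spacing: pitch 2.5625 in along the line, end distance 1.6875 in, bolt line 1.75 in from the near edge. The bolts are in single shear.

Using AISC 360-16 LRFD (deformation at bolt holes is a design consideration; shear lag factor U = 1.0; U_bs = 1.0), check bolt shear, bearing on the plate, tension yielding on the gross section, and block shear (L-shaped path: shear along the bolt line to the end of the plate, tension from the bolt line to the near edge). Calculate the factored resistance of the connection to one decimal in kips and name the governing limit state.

Bolt shear: A_b = π(0.875)²/4 = 0.60132 in². φR_n = 0.75 × 68 × 0.60132 × 3 × 1 = 92.0 kips.
Bearing (0.25 in plate, F_u = 70 ksi): end bolts L_c = 1.6875 − 0.9375/2 = 1.21875, R_n = min(1.2×1.21875×0.25×70, 2.4×0.875×0.25×70) = 25.594 kips/bolt; interior L_c = 2.5625 − 0.9375 = 1.625, R_n = 34.125 kips/bolt. φR_n = 0.75 × (1×25.594 + 2×34.125) = 70.4 kips.
Tension yield (gross): A_g = 6.125×0.25 = 1.5313 in². φR_n = 0.90 × 50 × 1.5313 = 68.9 kips.
Block shear: shear path 1×[1.6875+2×2.5625] = 1×6.8125 in, A_gv = 1.7031, A_nv = 1×(6.8125 − 2.5×1)×0.25 = 1.0781 in²; tension to near edge: (1.75 − 0.5×1)×0.25 = 0.3125 in². R_n = min(0.6×70×1.0781, 0.6×50×1.7031) + 1.0×70×0.3125 = min(45.28, 51.093) + 21.875 = 67.155 kips. φR_n = 0.75 × 67.155 = 50.4 kips.
Governing: min(92.0, 70.4, 68.9, 50.4) = 50.4 kips → block shear.

50.4 kips (block shear governs)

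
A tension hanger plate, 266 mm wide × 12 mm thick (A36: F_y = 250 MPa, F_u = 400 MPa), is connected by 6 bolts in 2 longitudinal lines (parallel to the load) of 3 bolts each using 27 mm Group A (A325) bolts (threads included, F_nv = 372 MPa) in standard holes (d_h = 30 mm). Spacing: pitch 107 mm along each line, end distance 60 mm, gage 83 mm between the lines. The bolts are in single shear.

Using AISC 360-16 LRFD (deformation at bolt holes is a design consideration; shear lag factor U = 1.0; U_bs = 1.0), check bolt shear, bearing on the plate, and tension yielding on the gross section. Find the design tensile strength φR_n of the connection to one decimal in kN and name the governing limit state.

Bolt shear: A_b = π(27)²/4 = 572.56 mm². φR_n = 0.75 × 372 × 572.56 × 6 × 1 = 958.5 kN.
Bearing (12 mm plate, F_u = 400 MPa): end bolts L_c = 60 − 30/2 = 45, R_n = min(1.2×45×12×400, 2.4×27×12×400) = 259.2 kN/bolt; interior L_c = 107 − 30 = 77, R_n = 311.04 kN/bolt. φR_n = 0.75 × (2×259.2 + 4×311.04) = 1321.9 kN.
Tension yield (gross): A_g = 266×12 = 3192 mm². φR_n = 0.90 × 250 × 3192 = 718.2 kN.
Governing: min(958.5, 1321.9, 718.2) = 718.2 kN → gross-section yield.

718.2 kN (gross-section yield governs)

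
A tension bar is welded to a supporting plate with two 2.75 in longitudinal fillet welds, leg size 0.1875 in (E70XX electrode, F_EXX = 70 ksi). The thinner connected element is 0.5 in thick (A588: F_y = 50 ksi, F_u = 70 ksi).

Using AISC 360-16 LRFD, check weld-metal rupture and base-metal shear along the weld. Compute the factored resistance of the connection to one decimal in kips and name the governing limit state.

23.0 kips (weld metal governs)

Weld metal: throat = 0.707×0.1875 = 0.13256 in, L = 2×2.75 = 5.5 in. φR_n = 0.75 × 0.6 × 70 × 0.13256 × 5.5 = 23.0 kips.
Base metal shear (0.5 in plate): yield φR_n = 1.0×0.6×50×0.5×5.5 = 82.5 kips; rupture φR_n = 0.75×0.6×70×0.5×5.5 = 86.6 kips; take 82.5 kips (yield).
Governing: min(23.0, 82.5) = 23.0 kips → weld metal.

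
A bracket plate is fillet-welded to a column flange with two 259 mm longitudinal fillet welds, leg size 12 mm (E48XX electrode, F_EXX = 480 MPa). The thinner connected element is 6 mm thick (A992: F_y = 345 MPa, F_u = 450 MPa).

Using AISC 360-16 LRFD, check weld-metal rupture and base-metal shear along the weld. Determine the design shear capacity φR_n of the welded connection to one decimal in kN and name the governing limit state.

Weld metal: throat = 0.707×12 = 8.484 mm, L = 2×259 = 518 mm. φR_n = 0.75 × 0.6 × 480 × 8.484 × 518 = 949.3 kN.
Base metal shear (6 mm plate): yield φR_n = 1.0×0.6×345×6×518 = 643.4 kN; rupture φR_n = 0.75×0.6×450×6×518 = 629.4 kN; take 629.4 kN (rupture).
Governing: min(949.3, 629.4) = 629.4 kN → base-metal shear.

629.4 kN (base-metal shear governs)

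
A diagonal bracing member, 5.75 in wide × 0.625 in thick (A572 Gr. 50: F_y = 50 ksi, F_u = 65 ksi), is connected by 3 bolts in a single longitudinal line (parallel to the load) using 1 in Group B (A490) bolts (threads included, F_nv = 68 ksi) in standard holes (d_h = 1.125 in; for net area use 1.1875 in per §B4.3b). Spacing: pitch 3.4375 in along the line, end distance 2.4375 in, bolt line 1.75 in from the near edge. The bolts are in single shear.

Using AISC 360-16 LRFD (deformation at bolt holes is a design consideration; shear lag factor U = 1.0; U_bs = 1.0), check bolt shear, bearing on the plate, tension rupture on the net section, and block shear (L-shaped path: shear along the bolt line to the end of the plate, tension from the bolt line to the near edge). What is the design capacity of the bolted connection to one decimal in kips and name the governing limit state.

120.2 kips (bolt shear governs)

Bolt shear: A_b = π(1)²/4 = 0.7854 in². φR_n = 0.75 × 68 × 0.7854 × 3 × 1 = 120.2 kips.
Bearing (0.625 in plate, F_u = 65 ksi): end bolts L_c = 2.4375 − 1.125/2 = 1.875, R_n = min(1.2×1.875×0.625×65, 2.4×1×0.625×65) = 91.406 kips/bolt; interior L_c = 3.4375 − 1.125 = 2.3125, R_n = 97.5 kips/bolt. φR_n = 0.75 × (1×91.406 + 2×97.5) = 214.8 kips.
Tension rupture (net): A_n = (5.75 − 1×1.1875)×0.625 = 2.8516 in² (U = 1.0, A_e = A_n). φR_n = 0.75 × 65 × 2.8516 = 139.0 kips.
Block shear: shear path 1×[2.4375+2×3.4375] = 1×9.3125 in, A_gv = 5.8203, A_nv = 1×(9.3125 − 2.5×1.1875)×0.625 = 3.9648 in²; tension to near edge: (1.75 − 0.5×1.1875)×0.625 = 0.72266 in². R_n = min(0.6×65×3.9648, 0.6×50×5.8203) + 1.0×65×0.72266 = min(154.63, 174.61) + 46.973 = 201.6 kips. φR_n = 0.75 × 201.6 = 151.2 kips.
Governing: min(120.2, 214.8, 139.0, 151.2) = 120.2 kips → bolt shear.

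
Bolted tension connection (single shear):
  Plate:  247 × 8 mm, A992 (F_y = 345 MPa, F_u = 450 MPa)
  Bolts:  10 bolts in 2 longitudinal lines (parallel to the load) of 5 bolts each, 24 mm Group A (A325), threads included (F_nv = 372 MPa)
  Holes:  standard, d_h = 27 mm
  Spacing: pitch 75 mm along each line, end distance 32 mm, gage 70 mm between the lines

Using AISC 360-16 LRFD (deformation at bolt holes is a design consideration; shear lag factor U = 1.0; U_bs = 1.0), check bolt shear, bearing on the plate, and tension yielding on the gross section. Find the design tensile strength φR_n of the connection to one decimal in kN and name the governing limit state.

613.5 kN (gross-section yield governs)

Bolt shear: A_b = π(24)²/4 = 452.39 mm². φR_n = 0.75 × 372 × 452.39 × 10 × 1 = 1262.2 kN.
Bearing (8 mm plate, F_u = 450 MPa): end bolts L_c = 32 − 27/2 = 18.5, R_n = min(1.2×18.5×8×450, 2.4×24×8×450) = 79.92 kN/bolt; interior L_c = 75 − 27 = 48, R_n = 207.36 kN/bolt. φR_n = 0.75 × (2×79.92 + 8×207.36) = 1364.0 kN.
Tension yield (gross): A_g = 247×8 = 1976 mm². φR_n = 0.90 × 345 × 1976 = 613.5 kN.
Governing: min(1262.2, 1364.0, 613.5) = 613.5 kN → gross-section yield.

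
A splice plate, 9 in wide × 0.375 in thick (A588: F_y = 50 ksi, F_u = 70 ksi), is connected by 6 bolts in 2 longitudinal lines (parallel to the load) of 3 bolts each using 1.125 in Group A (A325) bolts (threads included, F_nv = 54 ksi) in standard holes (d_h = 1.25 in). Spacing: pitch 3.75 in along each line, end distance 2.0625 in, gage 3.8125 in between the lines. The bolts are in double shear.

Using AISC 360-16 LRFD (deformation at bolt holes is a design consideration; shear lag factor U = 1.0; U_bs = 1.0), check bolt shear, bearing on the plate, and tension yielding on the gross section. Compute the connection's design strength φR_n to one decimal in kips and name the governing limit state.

Bolt shear: A_b = π(1.125)²/4 = 0.99402 in². φR_n = 0.75 × 54 × 0.99402 × 6 × 2 = 483.1 kips.
Bearing (0.375 in plate, F_u = 70 ksi): end bolts L_c = 2.0625 − 1.25/2 = 1.4375, R_n = min(1.2×1.4375×0.375×70, 2.4×1.125×0.375×70) = 45.281 kips/bolt; interior L_c = 3.75 − 1.25 = 2.5, R_n = 70.875 kips/bolt. φR_n = 0.75 × (2×45.281 + 4×70.875) = 280.5 kips.
Tension yield (gross): A_g = 9×0.375 = 3.375 in². φR_n = 0.90 × 50 × 3.375 = 151.9 kips.
Governing: min(483.1, 280.5, 151.9) = 151.9 kips → gross-section yield.

151.9 kips (gross-section yield governs)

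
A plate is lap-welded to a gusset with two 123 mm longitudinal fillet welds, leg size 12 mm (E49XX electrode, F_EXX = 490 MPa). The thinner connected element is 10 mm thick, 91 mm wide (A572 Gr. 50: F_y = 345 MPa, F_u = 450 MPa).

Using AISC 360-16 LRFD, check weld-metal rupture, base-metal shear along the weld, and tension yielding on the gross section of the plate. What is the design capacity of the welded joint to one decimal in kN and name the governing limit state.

282.6 kN (gross-section yield governs)

Weld metal: throat = 0.707×12 = 8.484 mm, L = 2×123 = 246 mm. φR_n = 0.75 × 0.6 × 490 × 8.484 × 246 = 460.2 kN.
Base metal shear (10 mm plate): yield φR_n = 1.0×0.6×345×10×246 = 509.2 kN; rupture φR_n = 0.75×0.6×450×10×246 = 498.2 kN; take 498.2 kN (rupture).
Tension yield (gross): A_g = 91×10 = 910 mm². φR_n = 0.90 × 345 × 910 = 282.6 kN.
Governing: min(460.2, 498.2, 282.6) = 282.6 kN → gross-section yield.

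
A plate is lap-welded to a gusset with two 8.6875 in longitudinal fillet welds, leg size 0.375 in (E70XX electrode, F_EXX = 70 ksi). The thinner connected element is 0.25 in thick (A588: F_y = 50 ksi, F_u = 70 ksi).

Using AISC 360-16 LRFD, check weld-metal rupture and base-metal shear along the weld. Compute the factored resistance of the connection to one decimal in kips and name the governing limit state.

130.3 kips (base-metal shear governs)

Weld metal: throat = 0.707×0.375 = 0.26513 in, L = 2×8.6875 = 17.375 in. φR_n = 0.75 × 0.6 × 70 × 0.26513 × 17.375 = 145.1 kips.
Base metal shear (0.25 in plate): yield φR_n = 1.0×0.6×50×0.25×17.375 = 130.3 kips; rupture φR_n = 0.75×0.6×70×0.25×17.375 = 136.8 kips; take 130.3 kips (yield).
Governing: min(145.1, 130.3) = 130.3 kips → base-metal shear.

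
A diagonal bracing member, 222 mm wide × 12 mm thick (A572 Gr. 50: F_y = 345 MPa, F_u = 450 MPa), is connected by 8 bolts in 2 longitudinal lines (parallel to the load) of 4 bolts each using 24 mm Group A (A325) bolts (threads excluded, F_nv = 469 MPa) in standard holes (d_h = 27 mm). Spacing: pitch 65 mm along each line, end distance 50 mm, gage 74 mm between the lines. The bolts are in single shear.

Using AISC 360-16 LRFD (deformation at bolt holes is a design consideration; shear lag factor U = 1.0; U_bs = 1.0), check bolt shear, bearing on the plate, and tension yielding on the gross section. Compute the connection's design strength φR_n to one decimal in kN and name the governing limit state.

827.2 kN (gross-section yield governs)

Bolt shear: A_b = π(24)²/4 = 452.39 mm². φR_n = 0.75 × 469 × 452.39 × 8 × 1 = 1273.0 kN.
Bearing (12 mm plate, F_u = 450 MPa): end bolts L_c = 50 − 27/2 = 36.5, R_n = min(1.2×36.5×12×450, 2.4×24×12×450) = 236.52 kN/bolt; interior L_c = 65 − 27 = 38, R_n = 246.24 kN/bolt. φR_n = 0.75 × (2×236.52 + 6×246.24) = 1462.9 kN.
Tension yield (gross): A_g = 222×12 = 2664 mm². φR_n = 0.90 × 345 × 2664 = 827.2 kN.
Governing: min(1273.0, 1462.9, 827.2) = 827.2 kN → gross-section yield.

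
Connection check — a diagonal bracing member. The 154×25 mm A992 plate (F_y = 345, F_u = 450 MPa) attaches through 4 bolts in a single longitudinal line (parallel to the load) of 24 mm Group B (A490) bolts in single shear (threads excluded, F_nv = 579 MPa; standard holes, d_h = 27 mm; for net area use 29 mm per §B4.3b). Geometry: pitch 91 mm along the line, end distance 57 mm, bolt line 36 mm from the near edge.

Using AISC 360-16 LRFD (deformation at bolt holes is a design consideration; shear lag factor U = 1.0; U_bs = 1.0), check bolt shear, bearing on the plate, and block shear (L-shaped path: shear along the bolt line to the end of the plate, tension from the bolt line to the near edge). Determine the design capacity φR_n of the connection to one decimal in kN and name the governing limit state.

Bolt shear: A_b = π(24)²/4 = 452.39 mm². φR_n = 0.75 × 579 × 452.39 × 4 × 1 = 785.8 kN.
Bearing (25 mm plate, F_u = 450 MPa): end bolts L_c = 57 − 27/2 = 43.5, R_n = min(1.2×43.5×25×450, 2.4×24×25×450) = 587.25 kN/bolt; interior L_c = 91 − 27 = 64, R_n = 648 kN/bolt. φR_n = 0.75 × (1×587.25 + 3×648) = 1898.4 kN.
Block shear: shear path 1×[57+3×91] = 1×330 mm, A_gv = 8250, A_nv = 1×(330 − 3.5×29)×25 = 5712.5 mm²; tension to near edge: (36 − 0.5×29)×25 = 537.5 mm². R_n = min(0.6×450×5712.5, 0.6×345×8250) + 1.0×450×537.5 = min(1542.4, 1707.8) + 241.88 = 1784.3 kN. φR_n = 0.75 × 1784.3 = 1338.2 kN.
Governing: min(785.8, 1898.4, 1338.2) = 785.8 kN → bolt shear.

785.8 kN (bolt shear governs)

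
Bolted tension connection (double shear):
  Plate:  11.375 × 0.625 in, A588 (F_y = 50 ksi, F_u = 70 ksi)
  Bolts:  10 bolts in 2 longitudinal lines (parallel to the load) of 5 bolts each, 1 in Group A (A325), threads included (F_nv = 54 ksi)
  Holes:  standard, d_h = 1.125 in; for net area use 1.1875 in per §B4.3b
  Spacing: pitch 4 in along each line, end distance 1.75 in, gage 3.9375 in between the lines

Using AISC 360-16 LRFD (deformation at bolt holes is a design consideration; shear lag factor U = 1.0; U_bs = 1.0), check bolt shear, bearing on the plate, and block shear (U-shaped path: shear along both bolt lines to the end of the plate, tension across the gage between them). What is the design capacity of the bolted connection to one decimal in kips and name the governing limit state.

Bolt shear: A_b = π(1)²/4 = 0.7854 in². φR_n = 0.75 × 54 × 0.7854 × 10 × 2 = 636.2 kips.
Bearing (0.625 in plate, F_u = 70 ksi): end bolts L_c = 1.75 − 1.125/2 = 1.1875, R_n = min(1.2×1.1875×0.625×70, 2.4×1×0.625×70) = 62.344 kips/bolt; interior L_c = 4 − 1.125 = 2.875, R_n = 105 kips/bolt. φR_n = 0.75 × (2×62.344 + 8×105) = 723.5 kips.
Block shear: shear path 2×[1.75+4×4] = 2×17.75 in, A_gv = 22.188, A_nv = 2×(17.75 − 4.5×1.1875)×0.625 = 15.508 in²; tension across gage: (3.9375 − 1×1.1875)×0.625 = 1.7188 in². R_n = min(0.6×70×15.508, 0.6×50×22.188) + 1.0×70×1.7188 = min(651.34, 665.64) + 120.32 = 771.66 kips. φR_n = 0.75 × 771.66 = 578.7 kips.
Governing: min(636.2, 723.5, 578.7) = 578.7 kips → block shear.

578.7 kips (block shear governs)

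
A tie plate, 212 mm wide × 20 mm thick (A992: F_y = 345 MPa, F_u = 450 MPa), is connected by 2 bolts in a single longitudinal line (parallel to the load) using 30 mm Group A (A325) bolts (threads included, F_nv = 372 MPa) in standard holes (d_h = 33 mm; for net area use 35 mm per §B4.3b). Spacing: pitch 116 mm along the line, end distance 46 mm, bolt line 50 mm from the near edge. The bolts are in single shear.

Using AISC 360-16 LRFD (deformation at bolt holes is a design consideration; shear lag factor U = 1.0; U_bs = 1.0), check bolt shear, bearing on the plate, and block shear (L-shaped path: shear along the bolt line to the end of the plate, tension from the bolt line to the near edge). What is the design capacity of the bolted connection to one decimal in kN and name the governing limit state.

Bolt shear: A_b = π(30)²/4 = 706.86 mm². φR_n = 0.75 × 372 × 706.86 × 2 × 1 = 394.4 kN.
Bearing (20 mm plate, F_u = 450 MPa): end bolts L_c = 46 − 33/2 = 29.5, R_n = min(1.2×29.5×20×450, 2.4×30×20×450) = 318.6 kN/bolt; interior L_c = 116 − 33 = 83, R_n = 648 kN/bolt. φR_n = 0.75 × (1×318.6 + 1×648) = 725.0 kN.
Block shear: shear path 1×[46+1×116] = 1×162 mm, A_gv = 3240, A_nv = 1×(162 − 1.5×35)×20 = 2190 mm²; tension to near edge: (50 − 0.5×35)×20 = 650 mm². R_n = min(0.6×450×2190, 0.6×345×3240) + 1.0×450×650 = min(591.3, 670.68) + 292.5 = 883.8 kN. φR_n = 0.75 × 883.8 = 662.9 kN.
Governing: min(394.4, 725.0, 662.9) = 394.4 kN → bolt shear.

394.4 kN (bolt shear governs)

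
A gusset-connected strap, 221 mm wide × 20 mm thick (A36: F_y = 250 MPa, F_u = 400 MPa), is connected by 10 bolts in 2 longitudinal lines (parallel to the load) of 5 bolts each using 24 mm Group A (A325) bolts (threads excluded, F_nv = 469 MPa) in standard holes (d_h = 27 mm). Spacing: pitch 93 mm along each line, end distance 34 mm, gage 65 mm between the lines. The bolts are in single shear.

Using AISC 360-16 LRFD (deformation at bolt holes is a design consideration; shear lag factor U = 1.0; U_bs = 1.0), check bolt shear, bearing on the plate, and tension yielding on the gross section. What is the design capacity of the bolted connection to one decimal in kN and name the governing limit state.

Bolt shear: A_b = π(24)²/4 = 452.39 mm². φR_n = 0.75 × 469 × 452.39 × 10 × 1 = 1591.3 kN.
Bearing (20 mm plate, F_u = 400 MPa): end bolts L_c = 34 − 27/2 = 20.5, R_n = min(1.2×20.5×20×400, 2.4×24×20×400) = 196.8 kN/bolt; interior L_c = 93 − 27 = 66, R_n = 460.8 kN/bolt. φR_n = 0.75 × (2×196.8 + 8×460.8) = 3060.0 kN.
Tension yield (gross): A_g = 221×20 = 4420 mm². φR_n = 0.90 × 250 × 4420 = 994.5 kN.
Governing: min(1591.3, 3060.0, 994.5) = 994.5 kN → gross-section yield.

994.5 kN (gross-section yield governs)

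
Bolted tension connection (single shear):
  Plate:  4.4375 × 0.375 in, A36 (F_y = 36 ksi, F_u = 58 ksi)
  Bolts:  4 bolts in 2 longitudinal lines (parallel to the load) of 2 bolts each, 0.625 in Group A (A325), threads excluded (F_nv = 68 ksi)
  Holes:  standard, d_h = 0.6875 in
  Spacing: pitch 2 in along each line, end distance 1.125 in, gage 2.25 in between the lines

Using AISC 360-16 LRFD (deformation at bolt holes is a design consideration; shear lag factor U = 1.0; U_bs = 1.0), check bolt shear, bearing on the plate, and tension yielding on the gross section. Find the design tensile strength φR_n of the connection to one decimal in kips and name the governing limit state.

Bolt shear: A_b = π(0.625)²/4 = 0.3068 in². φR_n = 0.75 × 68 × 0.3068 × 4 × 1 = 62.6 kips.
Bearing (0.375 in plate, F_u = 58 ksi): end bolts L_c = 1.125 − 0.6875/2 = 0.78125, R_n = min(1.2×0.78125×0.375×58, 2.4×0.625×0.375×58) = 20.391 kips/bolt; interior L_c = 2 − 0.6875 = 1.3125, R_n = 32.625 kips/bolt. φR_n = 0.75 × (2×20.391 + 2×32.625) = 79.5 kips.
Tension yield (gross): A_g = 4.4375×0.375 = 1.6641 in². φR_n = 0.90 × 36 × 1.6641 = 53.9 kips.
Governing: min(62.6, 79.5, 53.9) = 53.9 kips → gross-section yield.

53.9 kips (gross-section yield governs)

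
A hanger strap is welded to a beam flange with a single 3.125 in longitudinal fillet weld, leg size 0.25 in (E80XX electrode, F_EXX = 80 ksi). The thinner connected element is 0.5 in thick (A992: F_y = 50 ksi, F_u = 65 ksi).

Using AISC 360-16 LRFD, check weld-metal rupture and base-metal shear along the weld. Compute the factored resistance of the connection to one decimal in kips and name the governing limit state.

19.9 kips (weld metal governs)

Weld metal: throat = 0.707×0.25 = 0.17675 in, L = 3.125 in. φR_n = 0.75 × 0.6 × 80 × 0.17675 × 3.125 = 19.9 kips.
Base metal shear (0.5 in plate): yield φR_n = 1.0×0.6×50×0.5×3.125 = 46.9 kips; rupture φR_n = 0.75×0.6×65×0.5×3.125 = 45.7 kips; take 45.7 kips (rupture).
Governing: min(19.9, 45.7) = 19.9 kips → weld metal.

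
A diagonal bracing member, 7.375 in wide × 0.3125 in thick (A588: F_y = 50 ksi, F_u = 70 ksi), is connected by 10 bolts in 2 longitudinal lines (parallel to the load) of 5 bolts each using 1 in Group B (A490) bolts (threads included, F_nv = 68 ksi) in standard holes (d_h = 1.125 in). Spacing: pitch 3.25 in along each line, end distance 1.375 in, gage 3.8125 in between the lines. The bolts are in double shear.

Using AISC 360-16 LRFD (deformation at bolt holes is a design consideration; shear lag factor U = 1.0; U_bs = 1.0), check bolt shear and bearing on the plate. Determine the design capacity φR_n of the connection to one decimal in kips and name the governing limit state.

Bolt shear: A_b = π(1)²/4 = 0.7854 in². φR_n = 0.75 × 68 × 0.7854 × 10 × 2 = 801.1 kips.
Bearing (0.3125 in plate, F_u = 70 ksi): end bolts L_c = 1.375 − 1.125/2 = 0.8125, R_n = min(1.2×0.8125×0.3125×70, 2.4×1×0.3125×70) = 21.328 kips/bolt; interior L_c = 3.25 − 1.125 = 2.125, R_n = 52.5 kips/bolt. φR_n = 0.75 × (2×21.328 + 8×52.5) = 347.0 kips.
Governing: min(801.1, 347.0) = 347.0 kips → bearing.

347.0 kips (bearing governs)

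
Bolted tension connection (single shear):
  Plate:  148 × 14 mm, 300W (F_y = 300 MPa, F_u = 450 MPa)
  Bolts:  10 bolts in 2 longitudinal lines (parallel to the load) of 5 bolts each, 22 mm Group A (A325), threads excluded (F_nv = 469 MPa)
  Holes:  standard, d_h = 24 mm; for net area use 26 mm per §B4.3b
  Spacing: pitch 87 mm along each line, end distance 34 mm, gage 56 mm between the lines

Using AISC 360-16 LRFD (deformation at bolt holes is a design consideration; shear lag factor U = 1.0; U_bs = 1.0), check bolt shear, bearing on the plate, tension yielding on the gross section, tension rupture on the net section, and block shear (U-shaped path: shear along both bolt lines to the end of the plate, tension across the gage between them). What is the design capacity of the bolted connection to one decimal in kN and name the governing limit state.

453.6 kN (net-section rupture governs)

Bolt shear: A_b = π(22)²/4 = 380.13 mm². φR_n = 0.75 × 469 × 380.13 × 10 × 1 = 1337.1 kN.
Bearing (14 mm plate, F_u = 450 MPa): end bolts L_c = 34 − 24/2 = 22, R_n = min(1.2×22×14×450, 2.4×22×14×450) = 166.32 kN/bolt; interior L_c = 87 − 24 = 63, R_n = 332.64 kN/bolt. φR_n = 0.75 × (2×166.32 + 8×332.64) = 2245.3 kN.
Tension yield (gross): A_g = 148×14 = 2072 mm². φR_n = 0.90 × 300 × 2072 = 559.4 kN.
Tension rupture (net): A_n = (148 − 2×26)×14 = 1344 mm² (U = 1.0, A_e = A_n). φR_n = 0.75 × 450 × 1344 = 453.6 kN.
Block shear: shear path 2×[34+4×87] = 2×382 mm, A_gv = 10696, A_nv = 2×(382 − 4.5×26)×14 = 7420 mm²; tension across gage: (56 − 1×26)×14 = 420 mm². R_n = min(0.6×450×7420, 0.6×300×10696) + 1.0×450×420 = min(2003.4, 1925.3) + 189 = 2114.3 kN. φR_n = 0.75 × 2114.3 = 1585.7 kN.
Governing: min(1337.1, 2245.3, 559.4, 453.6, 1585.7) = 453.6 kN → net-section rupture.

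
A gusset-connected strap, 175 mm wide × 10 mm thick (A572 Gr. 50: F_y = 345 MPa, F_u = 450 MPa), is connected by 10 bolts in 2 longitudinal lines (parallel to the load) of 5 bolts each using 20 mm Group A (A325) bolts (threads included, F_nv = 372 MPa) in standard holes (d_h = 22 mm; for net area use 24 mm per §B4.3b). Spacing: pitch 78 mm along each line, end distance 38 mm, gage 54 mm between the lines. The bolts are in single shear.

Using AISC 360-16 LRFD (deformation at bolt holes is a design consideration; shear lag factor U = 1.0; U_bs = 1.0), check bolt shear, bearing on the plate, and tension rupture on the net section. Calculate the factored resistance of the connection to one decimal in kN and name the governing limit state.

Bolt shear: A_b = π(20)²/4 = 314.16 mm². φR_n = 0.75 × 372 × 314.16 × 10 × 1 = 876.5 kN.
Bearing (10 mm plate, F_u = 450 MPa): end bolts L_c = 38 − 22/2 = 27, R_n = min(1.2×27×10×450, 2.4×20×10×450) = 145.8 kN/bolt; interior L_c = 78 − 22 = 56, R_n = 216 kN/bolt. φR_n = 0.75 × (2×145.8 + 8×216) = 1514.7 kN.
Tension rupture (net): A_n = (175 − 2×24)×10 = 1270 mm² (U = 1.0, A_e = A_n). φR_n = 0.75 × 450 × 1270 = 428.6 kN.
Governing: min(876.5, 1514.7, 428.6) = 428.6 kN → net-section rupture.

428.6 kN (net-section rupture governs)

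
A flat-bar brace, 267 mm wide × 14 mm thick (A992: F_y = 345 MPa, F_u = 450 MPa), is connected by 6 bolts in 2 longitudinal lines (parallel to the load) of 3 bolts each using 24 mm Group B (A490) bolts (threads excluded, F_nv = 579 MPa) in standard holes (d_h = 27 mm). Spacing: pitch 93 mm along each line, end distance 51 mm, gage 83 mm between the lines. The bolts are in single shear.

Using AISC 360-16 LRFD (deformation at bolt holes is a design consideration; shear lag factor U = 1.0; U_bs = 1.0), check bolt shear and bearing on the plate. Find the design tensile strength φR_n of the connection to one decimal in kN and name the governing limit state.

Bolt shear: A_b = π(24)²/4 = 452.39 mm². φR_n = 0.75 × 579 × 452.39 × 6 × 1 = 1178.7 kN.
Bearing (14 mm plate, F_u = 450 MPa): end bolts L_c = 51 − 27/2 = 37.5, R_n = min(1.2×37.5×14×450, 2.4×24×14×450) = 283.5 kN/bolt; interior L_c = 93 − 27 = 66, R_n = 362.88 kN/bolt. φR_n = 0.75 × (2×283.5 + 4×362.88) = 1513.9 kN.
Governing: min(1178.7, 1513.9) = 1178.7 kN → bolt shear.

1178.7 kN (bolt shear governs)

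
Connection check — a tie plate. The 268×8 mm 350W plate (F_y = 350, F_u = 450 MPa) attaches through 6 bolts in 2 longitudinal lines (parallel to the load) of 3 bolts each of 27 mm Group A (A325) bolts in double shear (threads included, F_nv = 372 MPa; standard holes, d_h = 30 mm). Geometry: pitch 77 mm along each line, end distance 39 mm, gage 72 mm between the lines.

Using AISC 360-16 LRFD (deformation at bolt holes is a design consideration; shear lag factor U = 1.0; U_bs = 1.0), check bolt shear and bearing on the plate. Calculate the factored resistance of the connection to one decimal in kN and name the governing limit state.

Bolt shear: A_b = π(27)²/4 = 572.56 mm². φR_n = 0.75 × 372 × 572.56 × 6 × 2 = 1916.9 kN.
Bearing (8 mm plate, F_u = 450 MPa): end bolts L_c = 39 − 30/2 = 24, R_n = min(1.2×24×8×450, 2.4×27×8×450) = 103.68 kN/bolt; interior L_c = 77 − 30 = 47, R_n = 203.04 kN/bolt. φR_n = 0.75 × (2×103.68 + 4×203.04) = 764.6 kN.
Governing: min(1916.9, 764.6) = 764.6 kN → bearing.

764.6 kN (bearing governs)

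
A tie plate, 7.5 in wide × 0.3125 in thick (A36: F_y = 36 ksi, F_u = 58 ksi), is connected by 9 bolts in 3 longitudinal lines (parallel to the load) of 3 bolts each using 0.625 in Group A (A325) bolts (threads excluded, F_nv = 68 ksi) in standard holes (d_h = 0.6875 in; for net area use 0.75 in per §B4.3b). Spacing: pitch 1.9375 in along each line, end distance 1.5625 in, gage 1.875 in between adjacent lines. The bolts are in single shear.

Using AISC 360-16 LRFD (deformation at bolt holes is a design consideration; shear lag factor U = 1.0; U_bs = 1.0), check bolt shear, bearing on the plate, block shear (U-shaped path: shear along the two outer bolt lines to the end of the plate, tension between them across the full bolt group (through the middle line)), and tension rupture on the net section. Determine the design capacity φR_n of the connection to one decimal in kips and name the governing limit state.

Bolt shear: A_b = π(0.625)²/4 = 0.3068 in². φR_n = 0.75 × 68 × 0.3068 × 9 × 1 = 140.8 kips.
Bearing (0.3125 in plate, F_u = 58 ksi): end bolts L_c = 1.5625 − 0.6875/2 = 1.21875, R_n = min(1.2×1.21875×0.3125×58, 2.4×0.625×0.3125×58) = 26.508 kips/bolt; interior L_c = 1.9375 − 0.6875 = 1.25, R_n = 27.188 kips/bolt. φR_n = 0.75 × (3×26.508 + 6×27.188) = 182.0 kips.
Block shear: shear path 2×[1.5625+2×1.9375] = 2×5.4375 in, A_gv = 3.3984, A_nv = 2×(5.4375 − 2.5×0.75)×0.3125 = 2.2266 in²; tension across gage: (3.75 − 2×0.75)×0.3125 = 0.70313 in². R_n = min(0.6×58×2.2266, 0.6×36×3.3984) + 1.0×58×0.70313 = min(77.486, 73.405) + 40.782 = 114.19 kips. φR_n = 0.75 × 114.19 = 85.6 kips.
Tension rupture (net): A_n = (7.5 − 3×0.75)×0.3125 = 1.6406 in² (U = 1.0, A_e = A_n). φR_n = 0.75 × 58 × 1.6406 = 71.4 kips.
Governing: min(140.8, 182.0, 85.6, 71.4) = 71.4 kips → net-section rupture.

71.4 kips (net-section rupture governs)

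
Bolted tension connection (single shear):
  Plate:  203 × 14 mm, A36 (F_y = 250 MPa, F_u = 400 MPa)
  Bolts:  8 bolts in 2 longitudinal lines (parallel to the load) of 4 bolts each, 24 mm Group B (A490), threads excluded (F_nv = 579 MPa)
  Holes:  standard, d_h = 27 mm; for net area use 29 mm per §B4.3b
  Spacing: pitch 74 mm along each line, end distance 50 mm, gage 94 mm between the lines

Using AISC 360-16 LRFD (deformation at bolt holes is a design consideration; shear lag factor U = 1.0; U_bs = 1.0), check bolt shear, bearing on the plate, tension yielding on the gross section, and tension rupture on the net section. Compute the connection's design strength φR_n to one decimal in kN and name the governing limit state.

609.0 kN (net-section rupture governs)

Bolt shear: A_b = π(24)²/4 = 452.39 mm². φR_n = 0.75 × 579 × 452.39 × 8 × 1 = 1571.6 kN.
Bearing (14 mm plate, F_u = 400 MPa): end bolts L_c = 50 − 27/2 = 36.5, R_n = min(1.2×36.5×14×400, 2.4×24×14×400) = 245.28 kN/bolt; interior L_c = 74 − 27 = 47, R_n = 315.84 kN/bolt. φR_n = 0.75 × (2×245.28 + 6×315.84) = 1789.2 kN.
Tension yield (gross): A_g = 203×14 = 2842 mm². φR_n = 0.90 × 250 × 2842 = 639.5 kN.
Tension rupture (net): A_n = (203 − 2×29)×14 = 2030 mm² (U = 1.0, A_e = A_n). φR_n = 0.75 × 400 × 2030 = 609.0 kN.
Governing: min(1571.6, 1789.2, 639.5, 609.0) = 609.0 kN → net-section rupture.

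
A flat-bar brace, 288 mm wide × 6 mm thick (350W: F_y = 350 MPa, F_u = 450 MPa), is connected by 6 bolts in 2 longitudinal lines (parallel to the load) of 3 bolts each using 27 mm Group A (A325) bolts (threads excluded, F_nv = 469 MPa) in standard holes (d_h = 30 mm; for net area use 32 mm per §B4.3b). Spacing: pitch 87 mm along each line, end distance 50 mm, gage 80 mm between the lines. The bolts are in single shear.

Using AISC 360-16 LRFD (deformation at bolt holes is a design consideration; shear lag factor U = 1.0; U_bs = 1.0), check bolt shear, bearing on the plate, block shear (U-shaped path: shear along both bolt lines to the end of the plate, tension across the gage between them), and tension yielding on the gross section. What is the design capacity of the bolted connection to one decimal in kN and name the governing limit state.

447.1 kN (block shear governs)

Bolt shear: A_b = π(27)²/4 = 572.56 mm². φR_n = 0.75 × 469 × 572.56 × 6 × 1 = 1208.4 kN.
Bearing (6 mm plate, F_u = 450 MPa): end bolts L_c = 50 − 30/2 = 35, R_n = min(1.2×35×6×450, 2.4×27×6×450) = 113.4 kN/bolt; interior L_c = 87 − 30 = 57, R_n = 174.96 kN/bolt. φR_n = 0.75 × (2×113.4 + 4×174.96) = 695.0 kN.
Block shear: shear path 2×[50+2×87] = 2×224 mm, A_gv = 2688, A_nv = 2×(224 − 2.5×32)×6 = 1728 mm²; tension across gage: (80 − 1×32)×6 = 288 mm². R_n = min(0.6×450×1728, 0.6×350×2688) + 1.0×450×288 = min(466.56, 564.48) + 129.6 = 596.16 kN. φR_n = 0.75 × 596.16 = 447.1 kN.
Tension yield (gross): A_g = 288×6 = 1728 mm². φR_n = 0.90 × 350 × 1728 = 544.3 kN.
Governing: min(1208.4, 695.0, 447.1, 544.3) = 447.1 kN → block shear.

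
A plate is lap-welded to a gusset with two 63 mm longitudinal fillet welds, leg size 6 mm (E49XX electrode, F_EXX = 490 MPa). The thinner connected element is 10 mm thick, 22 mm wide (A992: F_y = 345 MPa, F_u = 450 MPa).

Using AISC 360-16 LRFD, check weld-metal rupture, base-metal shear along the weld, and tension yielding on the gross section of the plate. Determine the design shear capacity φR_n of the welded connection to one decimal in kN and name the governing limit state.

Weld metal: throat = 0.707×6 = 4.242 mm, L = 2×63 = 126 mm. φR_n = 0.75 × 0.6 × 490 × 4.242 × 126 = 117.9 kN.
Base metal shear (10 mm plate): yield φR_n = 1.0×0.6×345×10×126 = 260.8 kN; rupture φR_n = 0.75×0.6×450×10×126 = 255.2 kN; take 255.2 kN (rupture).
Tension yield (gross): A_g = 22×10 = 220 mm². φR_n = 0.90 × 345 × 220 = 68.3 kN.
Governing: min(117.9, 255.2, 68.3) = 68.3 kN → gross-section yield.

68.3 kN (gross-section yield governs)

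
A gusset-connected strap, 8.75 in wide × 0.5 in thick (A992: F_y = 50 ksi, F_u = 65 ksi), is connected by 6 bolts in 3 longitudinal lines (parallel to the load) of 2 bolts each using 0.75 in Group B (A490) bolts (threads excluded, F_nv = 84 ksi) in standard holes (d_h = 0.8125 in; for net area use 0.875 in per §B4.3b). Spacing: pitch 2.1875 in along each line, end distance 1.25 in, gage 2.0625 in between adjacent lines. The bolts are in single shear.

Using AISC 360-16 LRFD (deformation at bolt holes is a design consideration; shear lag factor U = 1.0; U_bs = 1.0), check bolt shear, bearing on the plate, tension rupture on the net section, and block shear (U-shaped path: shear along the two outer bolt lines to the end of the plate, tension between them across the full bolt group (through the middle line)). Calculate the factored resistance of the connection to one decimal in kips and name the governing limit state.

Bolt shear: A_b = π(0.75)²/4 = 0.44179 in². φR_n = 0.75 × 84 × 0.44179 × 6 × 1 = 167.0 kips.
Bearing (0.5 in plate, F_u = 65 ksi): end bolts L_c = 1.25 − 0.8125/2 = 0.84375, R_n = min(1.2×0.84375×0.5×65, 2.4×0.75×0.5×65) = 32.906 kips/bolt; interior L_c = 2.1875 − 0.8125 = 1.375, R_n = 53.625 kips/bolt. φR_n = 0.75 × (3×32.906 + 3×53.625) = 194.7 kips.
Tension rupture (net): A_n = (8.75 − 3×0.875)×0.5 = 3.0625 in² (U = 1.0, A_e = A_n). φR_n = 0.75 × 65 × 3.0625 = 149.3 kips.
Block shear: shear path 2×[1.25+1×2.1875] = 2×3.4375 in, A_gv = 3.4375, A_nv = 2×(3.4375 − 1.5×0.875)×0.5 = 2.125 in²; tension across gage: (4.125 − 2×0.875)×0.5 = 1.1875 in². R_n = min(0.6×65×2.125, 0.6×50×3.4375) + 1.0×65×1.1875 = min(82.875, 103.13) + 77.188 = 160.06 kips. φR_n = 0.75 × 160.06 = 120.0 kips.
Governing: min(167.0, 194.7, 149.3, 120.0) = 120.0 kips → block shear.

120.0 kips (block shear governs)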